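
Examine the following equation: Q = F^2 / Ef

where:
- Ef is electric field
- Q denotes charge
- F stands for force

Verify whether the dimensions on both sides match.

No

Ef (electric field) has dimensions [I^-1 L M T^-3].
Q (charge) has dimensions [I T].
F (force) has dimensions [L M T^-2].

Left side: [I T]
Right side: [I L M T^-1]

The two sides have different dimensions, so the equation is NOT dimensionally consistent.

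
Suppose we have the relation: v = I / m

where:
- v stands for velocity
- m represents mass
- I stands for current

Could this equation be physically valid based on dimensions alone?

No

v (velocity) has dimensions [L T^-1].
m (mass) has dimensions [M].
I (current) has dimensions [I].

Left side: [L T^-1]
Right side: [I M^-1]

The two sides have different dimensions, so the equation is NOT dimensionally consistent.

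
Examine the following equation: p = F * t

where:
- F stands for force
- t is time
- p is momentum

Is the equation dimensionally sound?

Yes

F (force) has dimensions [L M T^-2].
t (time) has dimensions [T].
p (momentum) has dimensions [L M T^-1].

Left side: [L M T^-1]
Right side: [L M T^-1]

Both sides have the same dimensions, so the equation is dimensionally consistent.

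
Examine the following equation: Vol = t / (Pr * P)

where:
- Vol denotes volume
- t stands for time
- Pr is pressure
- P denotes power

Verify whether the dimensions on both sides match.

No

Vol (volume) has dimensions [L^3].
t (time) has dimensions [T].
Pr (pressure) has dimensions [L^-1 M T^-2].
P (power) has dimensions [L^2 M T^-3].

Left side: [L^3]
Right side: [L^-1 M^-2 T^6]

The two sides have different dimensions, so the equation is NOT dimensionally consistent.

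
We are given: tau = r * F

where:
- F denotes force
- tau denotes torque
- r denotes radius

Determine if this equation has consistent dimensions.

Yes

F (force) has dimensions [L M T^-2].
tau (torque) has dimensions [L^2 M T^-2].
r (radius) has dimensions [L].

Left side: [L^2 M T^-2]
Right side: [L^2 M T^-2]

Both sides have the same dimensions, so the equation is dimensionally consistent.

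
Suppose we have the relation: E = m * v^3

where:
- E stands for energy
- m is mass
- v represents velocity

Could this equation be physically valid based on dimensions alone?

No

E (energy) has dimensions [L^2 M T^-2].
m (mass) has dimensions [M].
v (velocity) has dimensions [L T^-1].

Left side: [L^2 M T^-2]
Right side: [L^3 M T^-3]

The two sides have different dimensions, so the equation is NOT dimensionally consistent.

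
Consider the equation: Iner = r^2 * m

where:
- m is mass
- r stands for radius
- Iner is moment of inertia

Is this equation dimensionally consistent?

Yes

m (mass) has dimensions [M].
r (radius) has dimensions [L].
Iner (moment of inertia) has dimensions [L^2 M].

Left side: [L^2 M]
Right side: [L^2 M]

Both sides have the same dimensions, so the equation is dimensionally consistent.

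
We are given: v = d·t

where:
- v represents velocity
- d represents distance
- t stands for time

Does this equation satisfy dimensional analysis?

No

v (velocity) has dimensions [L T^-1].
d (distance) has dimensions [L].
t (time) has dimensions [T].

Left side: [L T^-1]
Right side: [L T]

The two sides have different dimensions, so the equation is NOT dimensionally consistent.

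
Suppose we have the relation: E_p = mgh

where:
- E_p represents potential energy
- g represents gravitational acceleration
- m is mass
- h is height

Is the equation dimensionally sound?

Yes

E_p (potential energy) has dimensions [L^2 M T^-2].
g (gravitational acceleration) has dimensions [L T^-2].
m (mass) has dimensions [M].
h (height) has dimensions [L].

Left side: [L^2 M T^-2]
Right side: [L^2 M T^-2]

Both sides have the same dimensions, so the equation is dimensionally consistent.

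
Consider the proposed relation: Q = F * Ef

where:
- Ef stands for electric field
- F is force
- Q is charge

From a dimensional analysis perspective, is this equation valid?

No

Ef (electric field) has dimensions [I^-1 L M T^-3].
F (force) has dimensions [L M T^-2].
Q (charge) has dimensions [I T].

Left side: [I T]
Right side: [I^-1 L^2 M^2 T^-5]

The two sides have different dimensions, so the equation is NOT dimensionally consistent.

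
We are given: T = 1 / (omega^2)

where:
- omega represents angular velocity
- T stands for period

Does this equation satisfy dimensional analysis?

No

omega (angular velocity) has dimensions [T^-1].
T (period) has dimensions [T].

Left side: [T]
Right side: [T^2]

The two sides have different dimensions, so the equation is NOT dimensionally consistent.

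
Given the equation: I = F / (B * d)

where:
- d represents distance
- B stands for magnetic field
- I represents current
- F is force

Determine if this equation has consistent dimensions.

Yes

d (distance) has dimensions [L].
B (magnetic field) has dimensions [I^-1 M T^-2].
I (current) has dimensions [I].
F (force) has dimensions [L M T^-2].

Left side: [I]
Right side: [I]

Both sides have the same dimensions, so the equation is dimensionally consistent.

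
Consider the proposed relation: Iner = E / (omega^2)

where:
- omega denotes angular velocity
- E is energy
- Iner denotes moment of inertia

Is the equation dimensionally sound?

Yes

omega (angular velocity) has dimensions [T^-1].
E (energy) has dimensions [L^2 M T^-2].
Iner (moment of inertia) has dimensions [L^2 M].

Left side: [L^2 M]
Right side: [L^2 M]

Both sides have the same dimensions, so the equation is dimensionally consistent.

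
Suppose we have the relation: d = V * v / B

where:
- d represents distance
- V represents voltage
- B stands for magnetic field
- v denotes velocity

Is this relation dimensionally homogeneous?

No

d (distance) has dimensions [L].
V (voltage) has dimensions [I^-1 L^2 M T^-3].
B (magnetic field) has dimensions [I^-1 M T^-2].
v (velocity) has dimensions [L T^-1].

Left side: [L]
Right side: [L^3 T^-2]

The two sides have different dimensions, so the equation is NOT dimensionally consistent.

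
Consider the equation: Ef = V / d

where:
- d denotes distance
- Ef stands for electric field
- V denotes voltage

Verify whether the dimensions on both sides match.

Yes

d (distance) has dimensions [L].
Ef (electric field) has dimensions [I^-1 L M T^-3].
V (voltage) has dimensions [I^-1 L^2 M T^-3].

Left side: [I^-1 L M T^-3]
Right side: [I^-1 L M T^-3]

Both sides have the same dimensions, so the equation is dimensionally consistent.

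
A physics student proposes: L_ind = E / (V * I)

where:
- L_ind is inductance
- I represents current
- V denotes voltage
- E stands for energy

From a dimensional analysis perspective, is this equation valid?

No

L_ind (inductance) has dimensions [I^-2 L^2 M T^-2].
I (current) has dimensions [I].
V (voltage) has dimensions [I^-1 L^2 M T^-3].
E (energy) has dimensions [L^2 M T^-2].

Left side: [I^-2 L^2 M T^-2]
Right side: [T]

The two sides have different dimensions, so the equation is NOT dimensionally consistent.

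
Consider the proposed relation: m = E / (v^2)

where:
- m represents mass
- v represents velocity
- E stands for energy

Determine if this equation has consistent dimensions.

Yes

m (mass) has dimensions [M].
v (velocity) has dimensions [L T^-1].
E (energy) has dimensions [L^2 M T^-2].

Left side: [M]
Right side: [M]

Both sides have the same dimensions, so the equation is dimensionally consistent.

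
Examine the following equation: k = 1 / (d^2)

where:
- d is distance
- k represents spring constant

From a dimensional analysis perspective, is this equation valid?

No

d (distance) has dimensions [L].
k (spring constant) has dimensions [M T^-2].

Left side: [M T^-2]
Right side: [L^-2]

The two sides have different dimensions, so the equation is NOT dimensionally consistent.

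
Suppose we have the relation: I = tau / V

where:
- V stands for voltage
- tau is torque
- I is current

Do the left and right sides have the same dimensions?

No

V (voltage) has dimensions [I^-1 L^2 M T^-3].
tau (torque) has dimensions [L^2 M T^-2].
I (current) has dimensions [I].

Left side: [I]
Right side: [I T]

The two sides have different dimensions, so the equation is NOT dimensionally consistent.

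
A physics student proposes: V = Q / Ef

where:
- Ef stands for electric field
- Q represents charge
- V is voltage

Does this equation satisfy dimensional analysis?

No

Ef (electric field) has dimensions [I^-1 L M T^-3].
Q (charge) has dimensions [I T].
V (voltage) has dimensions [I^-1 L^2 M T^-3].

Left side: [I^-1 L^2 M T^-3]
Right side: [I^2 L^-1 M^-1 T^4]

The two sides have different dimensions, so the equation is NOT dimensionally consistent.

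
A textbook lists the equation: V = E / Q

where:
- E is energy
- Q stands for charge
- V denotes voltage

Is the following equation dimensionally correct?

Yes

E (energy) has dimensions [L^2 M T^-2].
Q (charge) has dimensions [I T].
V (voltage) has dimensions [I^-1 L^2 M T^-3].

Left side: [I^-1 L^2 M T^-3]
Right side: [I^-1 L^2 M T^-3]

Both sides have the same dimensions, so the equation is dimensionally consistent.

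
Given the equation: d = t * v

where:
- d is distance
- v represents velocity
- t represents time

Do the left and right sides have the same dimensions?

Yes

d (distance) has dimensions [L].
v (velocity) has dimensions [L T^-1].
t (time) has dimensions [T].

Left side: [L]
Right side: [L]

Both sides have the same dimensions, so the equation is dimensionally consistent.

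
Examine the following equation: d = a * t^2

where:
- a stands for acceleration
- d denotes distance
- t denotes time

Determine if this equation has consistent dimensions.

Yes

a (acceleration) has dimensions [L T^-2].
d (distance) has dimensions [L].
t (time) has dimensions [T].

Left side: [L]
Right side: [L]

Both sides have the same dimensions, so the equation is dimensionally consistent.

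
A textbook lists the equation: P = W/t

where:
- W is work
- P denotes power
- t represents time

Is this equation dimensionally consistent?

Yes

W (work) has dimensions [L^2 M T^-2].
P (power) has dimensions [L^2 M T^-3].
t (time) has dimensions [T].

Left side: [L^2 M T^-3]
Right side: [L^2 M T^-3]

Both sides have the same dimensions, so the equation is dimensionally consistent.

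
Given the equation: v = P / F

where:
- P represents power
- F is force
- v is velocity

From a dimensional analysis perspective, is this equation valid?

Yes

P (power) has dimensions [L^2 M T^-3].
F (force) has dimensions [L M T^-2].
v (velocity) has dimensions [L T^-1].

Left side: [L T^-1]
Right side: [L T^-1]

Both sides have the same dimensions, so the equation is dimensionally consistent.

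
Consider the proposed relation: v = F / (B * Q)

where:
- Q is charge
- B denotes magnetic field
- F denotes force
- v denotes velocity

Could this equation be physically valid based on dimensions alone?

Yes

Q (charge) has dimensions [I T].
B (magnetic field) has dimensions [I^-1 M T^-2].
F (force) has dimensions [L M T^-2].
v (velocity) has dimensions [L T^-1].

Left side: [L T^-1]
Right side: [L T^-1]

Both sides have the same dimensions, so the equation is dimensionally consistent.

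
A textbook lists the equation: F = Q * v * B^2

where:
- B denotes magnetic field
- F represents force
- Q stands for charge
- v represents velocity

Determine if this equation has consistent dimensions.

No

B (magnetic field) has dimensions [I^-1 M T^-2].
F (force) has dimensions [L M T^-2].
Q (charge) has dimensions [I T].
v (velocity) has dimensions [L T^-1].

Left side: [L M T^-2]
Right side: [I^-1 L M^2 T^-4]

The two sides have different dimensions, so the equation is NOT dimensionally consistent.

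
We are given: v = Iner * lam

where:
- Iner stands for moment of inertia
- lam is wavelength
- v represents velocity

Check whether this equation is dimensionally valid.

No

Iner (moment of inertia) has dimensions [L^2 M].
lam (wavelength) has dimensions [L].
v (velocity) has dimensions [L T^-1].

Left side: [L T^-1]
Right side: [L^3 M]

The two sides have different dimensions, so the equation is NOT dimensionally consistent.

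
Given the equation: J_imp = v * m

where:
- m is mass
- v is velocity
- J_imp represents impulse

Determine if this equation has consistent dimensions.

Yes

m (mass) has dimensions [M].
v (velocity) has dimensions [L T^-1].
J_imp (impulse) has dimensions [L M T^-1].

Left side: [L M T^-1]
Right side: [L M T^-1]

Both sides have the same dimensions, so the equation is dimensionally consistent.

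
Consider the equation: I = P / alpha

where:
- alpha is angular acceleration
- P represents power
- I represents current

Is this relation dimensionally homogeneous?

No

alpha (angular acceleration) has dimensions [T^-2].
P (power) has dimensions [L^2 M T^-3].
I (current) has dimensions [I].

Left side: [I]
Right side: [L^2 M T^-1]

The two sides have different dimensions, so the equation is NOT dimensionally consistent.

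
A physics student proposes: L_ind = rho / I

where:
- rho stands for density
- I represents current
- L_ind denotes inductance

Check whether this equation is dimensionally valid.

No

rho (density) has dimensions [L^-3 M].
I (current) has dimensions [I].
L_ind (inductance) has dimensions [I^-2 L^2 M T^-2].

Left side: [I^-2 L^2 M T^-2]
Right side: [I^-1 L^-3 M]

The two sides have different dimensions, so the equation is NOT dimensionally consistent.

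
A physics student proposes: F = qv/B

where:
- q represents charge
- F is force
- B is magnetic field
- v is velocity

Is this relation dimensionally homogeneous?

No

q (charge) has dimensions [I T].
F (force) has dimensions [L M T^-2].
B (magnetic field) has dimensions [I^-1 M T^-2].
v (velocity) has dimensions [L T^-1].

Left side: [L M T^-2]
Right side: [I^2 L M^-1 T^2]

The two sides have different dimensions, so the equation is NOT dimensionally consistent.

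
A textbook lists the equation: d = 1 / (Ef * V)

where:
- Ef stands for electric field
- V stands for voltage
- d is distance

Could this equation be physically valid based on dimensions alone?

No

Ef (electric field) has dimensions [I^-1 L M T^-3].
V (voltage) has dimensions [I^-1 L^2 M T^-3].
d (distance) has dimensions [L].

Left side: [L]
Right side: [I^2 L^-3 M^-2 T^6]

The two sides have different dimensions, so the equation is NOT dimensionally consistent.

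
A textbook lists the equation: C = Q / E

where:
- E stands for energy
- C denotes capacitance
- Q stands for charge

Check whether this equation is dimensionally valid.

No

E (energy) has dimensions [L^2 M T^-2].
C (capacitance) has dimensions [I^2 L^-2 M^-1 T^4].
Q (charge) has dimensions [I T].

Left side: [I^2 L^-2 M^-1 T^4]
Right side: [I L^-2 M^-1 T^3]

The two sides have different dimensions, so the equation is NOT dimensionally consistent.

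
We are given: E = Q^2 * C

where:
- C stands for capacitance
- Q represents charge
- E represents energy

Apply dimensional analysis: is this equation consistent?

No

C (capacitance) has dimensions [I^2 L^-2 M^-1 T^4].
Q (charge) has dimensions [I T].
E (energy) has dimensions [L^2 M T^-2].

Left side: [L^2 M T^-2]
Right side: [I^4 L^-2 M^-1 T^6]

The two sides have different dimensions, so the equation is NOT dimensionally consistent.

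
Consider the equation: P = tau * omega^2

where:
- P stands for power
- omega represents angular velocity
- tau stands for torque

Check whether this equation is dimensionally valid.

No

P (power) has dimensions [L^2 M T^-3].
omega (angular velocity) has dimensions [T^-1].
tau (torque) has dimensions [L^2 M T^-2].

Left side: [L^2 M T^-3]
Right side: [L^2 M T^-4]

The two sides have different dimensions, so the equation is NOT dimensionally consistent.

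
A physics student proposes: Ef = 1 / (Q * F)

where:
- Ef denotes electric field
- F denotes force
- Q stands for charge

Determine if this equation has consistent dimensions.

No

Ef (electric field) has dimensions [I^-1 L M T^-3].
F (force) has dimensions [L M T^-2].
Q (charge) has dimensions [I T].

Left side: [I^-1 L M T^-3]
Right side: [I^-1 L^-1 M^-1 T]

The two sides have different dimensions, so the equation is NOT dimensionally consistent.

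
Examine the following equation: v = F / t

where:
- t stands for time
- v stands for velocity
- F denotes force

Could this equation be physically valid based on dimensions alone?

No

t (time) has dimensions [T].
v (velocity) has dimensions [L T^-1].
F (force) has dimensions [L M T^-2].

Left side: [L T^-1]
Right side: [L M T^-3]

The two sides have different dimensions, so the equation is NOT dimensionally consistent.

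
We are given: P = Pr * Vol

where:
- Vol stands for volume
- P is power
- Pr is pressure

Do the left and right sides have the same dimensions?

No

Vol (volume) has dimensions [L^3].
P (power) has dimensions [L^2 M T^-3].
Pr (pressure) has dimensions [L^-1 M T^-2].

Left side: [L^2 M T^-3]
Right side: [L^2 M T^-2]

The two sides have different dimensions, so the equation is NOT dimensionally consistent.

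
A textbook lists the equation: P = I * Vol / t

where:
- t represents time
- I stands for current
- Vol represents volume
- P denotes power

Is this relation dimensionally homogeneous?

No

t (time) has dimensions [T].
I (current) has dimensions [I].
Vol (volume) has dimensions [L^3].
P (power) has dimensions [L^2 M T^-3].

Left side: [L^2 M T^-3]
Right side: [I L^3 T^-1]

The two sides have different dimensions, so the equation is NOT dimensionally consistent.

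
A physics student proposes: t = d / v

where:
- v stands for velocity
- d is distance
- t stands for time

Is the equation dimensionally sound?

Yes

v (velocity) has dimensions [L T^-1].
d (distance) has dimensions [L].
t (time) has dimensions [T].

Left side: [T]
Right side: [T]

Both sides have the same dimensions, so the equation is dimensionally consistent.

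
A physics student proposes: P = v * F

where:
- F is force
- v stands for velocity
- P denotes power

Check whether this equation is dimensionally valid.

Yes

F (force) has dimensions [L M T^-2].
v (velocity) has dimensions [L T^-1].
P (power) has dimensions [L^2 M T^-3].

Left side: [L^2 M T^-3]
Right side: [L^2 M T^-3]

Both sides have the same dimensions, so the equation is dimensionally consistent.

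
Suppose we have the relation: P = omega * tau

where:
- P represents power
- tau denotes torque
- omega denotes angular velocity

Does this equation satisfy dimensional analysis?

Yes

P (power) has dimensions [L^2 M T^-3].
tau (torque) has dimensions [L^2 M T^-2].
omega (angular velocity) has dimensions [T^-1].

Left side: [L^2 M T^-3]
Right side: [L^2 M T^-3]

Both sides have the same dimensions, so the equation is dimensionally consistent.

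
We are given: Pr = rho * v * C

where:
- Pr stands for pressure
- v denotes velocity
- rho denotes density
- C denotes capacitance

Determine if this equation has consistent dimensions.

No

Pr (pressure) has dimensions [L^-1 M T^-2].
v (velocity) has dimensions [L T^-1].
rho (density) has dimensions [L^-3 M].
C (capacitance) has dimensions [I^2 L^-2 M^-1 T^4].

Left side: [L^-1 M T^-2]
Right side: [I^2 L^-4 T^3]

The two sides have different dimensions, so the equation is NOT dimensionally consistent.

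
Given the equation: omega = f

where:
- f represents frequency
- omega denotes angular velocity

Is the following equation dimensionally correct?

Yes

f (frequency) has dimensions [T^-1].
omega (angular velocity) has dimensions [T^-1].

Left side: [T^-1]
Right side: [T^-1]

Both sides have the same dimensions, so the equation is dimensionally consistent.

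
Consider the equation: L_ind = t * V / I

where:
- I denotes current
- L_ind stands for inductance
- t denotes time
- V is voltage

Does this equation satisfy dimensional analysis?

Yes

I (current) has dimensions [I].
L_ind (inductance) has dimensions [I^-2 L^2 M T^-2].
t (time) has dimensions [T].
V (voltage) has dimensions [I^-1 L^2 M T^-3].

Left side: [I^-2 L^2 M T^-2]
Right side: [I^-2 L^2 M T^-2]

Both sides have the same dimensions, so the equation is dimensionally consistent.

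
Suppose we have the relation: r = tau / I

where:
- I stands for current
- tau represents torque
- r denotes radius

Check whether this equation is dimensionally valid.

No

I (current) has dimensions [I].
tau (torque) has dimensions [L^2 M T^-2].
r (radius) has dimensions [L].

Left side: [L]
Right side: [I^-1 L^2 M T^-2]

The two sides have different dimensions, so the equation is NOT dimensionally consistent.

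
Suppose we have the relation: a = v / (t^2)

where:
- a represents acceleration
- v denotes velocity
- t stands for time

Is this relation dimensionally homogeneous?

No

a (acceleration) has dimensions [L T^-2].
v (velocity) has dimensions [L T^-1].
t (time) has dimensions [T].

Left side: [L T^-2]
Right side: [L T^-3]

The two sides have different dimensions, so the equation is NOT dimensionally consistent.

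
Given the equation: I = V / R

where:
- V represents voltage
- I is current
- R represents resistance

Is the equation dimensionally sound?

Yes

V (voltage) has dimensions [I^-1 L^2 M T^-3].
I (current) has dimensions [I].
R (resistance) has dimensions [I^-2 L^2 M T^-3].

Left side: [I]
Right side: [I]

Both sides have the same dimensions, so the equation is dimensionally consistent.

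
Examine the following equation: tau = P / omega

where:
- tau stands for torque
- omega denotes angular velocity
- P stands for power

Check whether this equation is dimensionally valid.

Yes

tau (torque) has dimensions [L^2 M T^-2].
omega (angular velocity) has dimensions [T^-1].
P (power) has dimensions [L^2 M T^-3].

Left side: [L^2 M T^-2]
Right side: [L^2 M T^-2]

Both sides have the same dimensions, so the equation is dimensionally consistent.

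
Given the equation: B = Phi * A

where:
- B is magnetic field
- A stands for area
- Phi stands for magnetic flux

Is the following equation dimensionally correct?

No

B (magnetic field) has dimensions [I^-1 M T^-2].
A (area) has dimensions [L^2].
Phi (magnetic flux) has dimensions [I^-1 L^2 M T^-2].

Left side: [I^-1 M T^-2]
Right side: [I^-1 L^4 M T^-2]

The two sides have different dimensions, so the equation is NOT dimensionally consistent.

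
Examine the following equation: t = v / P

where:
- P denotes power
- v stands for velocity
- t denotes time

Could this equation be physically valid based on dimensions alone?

No

P (power) has dimensions [L^2 M T^-3].
v (velocity) has dimensions [L T^-1].
t (time) has dimensions [T].

Left side: [T]
Right side: [L^-1 M^-1 T^2]

The two sides have different dimensions, so the equation is NOT dimensionally consistent.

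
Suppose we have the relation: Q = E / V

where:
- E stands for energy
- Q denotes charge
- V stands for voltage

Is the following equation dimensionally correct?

Yes

E (energy) has dimensions [L^2 M T^-2].
Q (charge) has dimensions [I T].
V (voltage) has dimensions [I^-1 L^2 M T^-3].

Left side: [I T]
Right side: [I T]

Both sides have the same dimensions, so the equation is dimensionally consistent.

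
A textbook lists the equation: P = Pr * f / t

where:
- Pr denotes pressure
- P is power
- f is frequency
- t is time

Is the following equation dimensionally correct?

No

Pr (pressure) has dimensions [L^-1 M T^-2].
P (power) has dimensions [L^2 M T^-3].
f (frequency) has dimensions [T^-1].
t (time) has dimensions [T].

Left side: [L^2 M T^-3]
Right side: [L^-1 M T^-4]

The two sides have different dimensions, so the equation is NOT dimensionally consistent.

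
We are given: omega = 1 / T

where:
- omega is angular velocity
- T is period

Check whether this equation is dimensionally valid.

Yes

omega (angular velocity) has dimensions [T^-1].
T (period) has dimensions [T].

Left side: [T^-1]
Right side: [T^-1]

Both sides have the same dimensions, so the equation is dimensionally consistent.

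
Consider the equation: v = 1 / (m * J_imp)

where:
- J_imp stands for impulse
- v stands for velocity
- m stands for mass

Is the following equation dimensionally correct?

No

J_imp (impulse) has dimensions [L M T^-1].
v (velocity) has dimensions [L T^-1].
m (mass) has dimensions [M].

Left side: [L T^-1]
Right side: [L^-1 M^-2 T]

The two sides have different dimensions, so the equation is NOT dimensionally consistent.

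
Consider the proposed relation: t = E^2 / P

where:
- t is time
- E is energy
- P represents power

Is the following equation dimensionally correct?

No

t (time) has dimensions [T].
E (energy) has dimensions [L^2 M T^-2].
P (power) has dimensions [L^2 M T^-3].

Left side: [T]
Right side: [L^2 M T^-1]

The two sides have different dimensions, so the equation is NOT dimensionally consistent.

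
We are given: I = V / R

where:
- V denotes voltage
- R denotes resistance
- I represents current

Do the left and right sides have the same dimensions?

Yes

V (voltage) has dimensions [I^-1 L^2 M T^-3].
R (resistance) has dimensions [I^-2 L^2 M T^-3].
I (current) has dimensions [I].

Left side: [I]
Right side: [I]

Both sides have the same dimensions, so the equation is dimensionally consistent.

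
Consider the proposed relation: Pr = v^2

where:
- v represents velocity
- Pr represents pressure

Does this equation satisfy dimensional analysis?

No

v (velocity) has dimensions [L T^-1].
Pr (pressure) has dimensions [L^-1 M T^-2].

Left side: [L^-1 M T^-2]
Right side: [L^2 T^-2]

The two sides have different dimensions, so the equation is NOT dimensionally consistent.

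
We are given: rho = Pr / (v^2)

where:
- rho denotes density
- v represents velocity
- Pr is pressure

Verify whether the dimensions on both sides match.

Yes

rho (density) has dimensions [L^-3 M].
v (velocity) has dimensions [L T^-1].
Pr (pressure) has dimensions [L^-1 M T^-2].

Left side: [L^-3 M]
Right side: [L^-3 M]

Both sides have the same dimensions, so the equation is dimensionally consistent.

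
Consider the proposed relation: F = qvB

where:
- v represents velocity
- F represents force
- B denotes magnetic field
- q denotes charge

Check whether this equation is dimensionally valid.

Yes

v (velocity) has dimensions [L T^-1].
F (force) has dimensions [L M T^-2].
B (magnetic field) has dimensions [I^-1 M T^-2].
q (charge) has dimensions [I T].

Left side: [L M T^-2]
Right side: [L M T^-2]

Both sides have the same dimensions, so the equation is dimensionally consistent.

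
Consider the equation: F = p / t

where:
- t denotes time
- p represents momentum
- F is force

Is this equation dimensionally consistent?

Yes

t (time) has dimensions [T].
p (momentum) has dimensions [L M T^-1].
F (force) has dimensions [L M T^-2].

Left side: [L M T^-2]
Right side: [L M T^-2]

Both sides have the same dimensions, so the equation is dimensionally consistent.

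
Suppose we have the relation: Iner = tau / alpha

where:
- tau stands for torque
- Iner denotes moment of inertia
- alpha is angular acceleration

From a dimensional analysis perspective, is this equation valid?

Yes

tau (torque) has dimensions [L^2 M T^-2].
Iner (moment of inertia) has dimensions [L^2 M].
alpha (angular acceleration) has dimensions [T^-2].

Left side: [L^2 M]
Right side: [L^2 M]

Both sides have the same dimensions, so the equation is dimensionally consistent.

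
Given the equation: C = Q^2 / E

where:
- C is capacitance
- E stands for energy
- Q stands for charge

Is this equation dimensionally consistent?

Yes

C (capacitance) has dimensions [I^2 L^-2 M^-1 T^4].
E (energy) has dimensions [L^2 M T^-2].
Q (charge) has dimensions [I T].

Left side: [I^2 L^-2 M^-1 T^4]
Right side: [I^2 L^-2 M^-1 T^4]

Both sides have the same dimensions, so the equation is dimensionally consistent.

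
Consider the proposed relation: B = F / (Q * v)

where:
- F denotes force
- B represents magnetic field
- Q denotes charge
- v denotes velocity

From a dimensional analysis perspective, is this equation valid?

Yes

F (force) has dimensions [L M T^-2].
B (magnetic field) has dimensions [I^-1 M T^-2].
Q (charge) has dimensions [I T].
v (velocity) has dimensions [L T^-1].

Left side: [I^-1 M T^-2]
Right side: [I^-1 M T^-2]

Both sides have the same dimensions, so the equation is dimensionally consistent.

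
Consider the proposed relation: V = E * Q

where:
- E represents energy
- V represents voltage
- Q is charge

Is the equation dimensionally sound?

No

E (energy) has dimensions [L^2 M T^-2].
V (voltage) has dimensions [I^-1 L^2 M T^-3].
Q (charge) has dimensions [I T].

Left side: [I^-1 L^2 M T^-3]
Right side: [I L^2 M T^-1]

The two sides have different dimensions, so the equation is NOT dimensionally consistent.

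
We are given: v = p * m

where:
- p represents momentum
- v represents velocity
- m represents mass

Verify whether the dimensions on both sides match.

No

p (momentum) has dimensions [L M T^-1].
v (velocity) has dimensions [L T^-1].
m (mass) has dimensions [M].

Left side: [L T^-1]
Right side: [L M^2 T^-1]

The two sides have different dimensions, so the equation is NOT dimensionally consistent.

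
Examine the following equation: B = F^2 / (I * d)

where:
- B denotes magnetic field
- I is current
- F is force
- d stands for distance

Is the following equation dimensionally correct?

No

B (magnetic field) has dimensions [I^-1 M T^-2].
I (current) has dimensions [I].
F (force) has dimensions [L M T^-2].
d (distance) has dimensions [L].

Left side: [I^-1 M T^-2]
Right side: [I^-1 L M^2 T^-4]

The two sides have different dimensions, so the equation is NOT dimensionally consistent.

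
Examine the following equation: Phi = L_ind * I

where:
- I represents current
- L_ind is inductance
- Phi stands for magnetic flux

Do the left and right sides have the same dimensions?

Yes

I (current) has dimensions [I].
L_ind (inductance) has dimensions [I^-2 L^2 M T^-2].
Phi (magnetic flux) has dimensions [I^-1 L^2 M T^-2].

Left side: [I^-1 L^2 M T^-2]
Right side: [I^-1 L^2 M T^-2]

Both sides have the same dimensions, so the equation is dimensionally consistent.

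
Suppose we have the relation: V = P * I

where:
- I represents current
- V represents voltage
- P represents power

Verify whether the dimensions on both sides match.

No

I (current) has dimensions [I].
V (voltage) has dimensions [I^-1 L^2 M T^-3].
P (power) has dimensions [L^2 M T^-3].

Left side: [I^-1 L^2 M T^-3]
Right side: [I L^2 M T^-3]

The two sides have different dimensions, so the equation is NOT dimensionally consistent.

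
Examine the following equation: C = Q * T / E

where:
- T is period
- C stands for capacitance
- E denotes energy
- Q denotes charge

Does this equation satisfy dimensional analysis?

No

T (period) has dimensions [T].
C (capacitance) has dimensions [I^2 L^-2 M^-1 T^4].
E (energy) has dimensions [L^2 M T^-2].
Q (charge) has dimensions [I T].

Left side: [I^2 L^-2 M^-1 T^4]
Right side: [I L^-2 M^-1 T^4]

The two sides have different dimensions, so the equation is NOT dimensionally consistent.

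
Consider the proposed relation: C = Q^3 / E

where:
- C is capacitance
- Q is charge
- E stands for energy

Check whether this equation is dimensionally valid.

No

C (capacitance) has dimensions [I^2 L^-2 M^-1 T^4].
Q (charge) has dimensions [I T].
E (energy) has dimensions [L^2 M T^-2].

Left side: [I^2 L^-2 M^-1 T^4]
Right side: [I^3 L^-2 M^-1 T^5]

The two sides have different dimensions, so the equation is NOT dimensionally consistent.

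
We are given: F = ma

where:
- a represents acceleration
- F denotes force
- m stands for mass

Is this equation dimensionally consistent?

Yes

a (acceleration) has dimensions [L T^-2].
F (force) has dimensions [L M T^-2].
m (mass) has dimensions [M].

Left side: [L M T^-2]
Right side: [L M T^-2]

Both sides have the same dimensions, so the equation is dimensionally consistent.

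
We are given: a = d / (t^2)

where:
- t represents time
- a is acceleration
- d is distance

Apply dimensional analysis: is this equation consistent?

Yes

t (time) has dimensions [T].
a (acceleration) has dimensions [L T^-2].
d (distance) has dimensions [L].

Left side: [L T^-2]
Right side: [L T^-2]

Both sides have the same dimensions, so the equation is dimensionally consistent.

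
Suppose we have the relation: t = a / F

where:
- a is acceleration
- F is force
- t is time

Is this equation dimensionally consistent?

No

a (acceleration) has dimensions [L T^-2].
F (force) has dimensions [L M T^-2].
t (time) has dimensions [T].

Left side: [T]
Right side: [M^-1]

The two sides have different dimensions, so the equation is NOT dimensionally consistent.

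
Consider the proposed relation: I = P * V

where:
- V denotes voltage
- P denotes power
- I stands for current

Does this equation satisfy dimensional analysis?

No

V (voltage) has dimensions [I^-1 L^2 M T^-3].
P (power) has dimensions [L^2 M T^-3].
I (current) has dimensions [I].

Left side: [I]
Right side: [I^-1 L^4 M^2 T^-6]

The two sides have different dimensions, so the equation is NOT dimensionally consistent.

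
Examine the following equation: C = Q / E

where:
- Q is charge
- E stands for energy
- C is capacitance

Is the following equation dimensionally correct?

No

Q (charge) has dimensions [I T].
E (energy) has dimensions [L^2 M T^-2].
C (capacitance) has dimensions [I^2 L^-2 M^-1 T^4].

Left side: [I^2 L^-2 M^-1 T^4]
Right side: [I L^-2 M^-1 T^3]

The two sides have different dimensions, so the equation is NOT dimensionally consistent.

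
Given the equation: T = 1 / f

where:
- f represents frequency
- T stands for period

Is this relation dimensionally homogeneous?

Yes

f (frequency) has dimensions [T^-1].
T (period) has dimensions [T].

Left side: [T]
Right side: [T]

Both sides have the same dimensions, so the equation is dimensionally consistent.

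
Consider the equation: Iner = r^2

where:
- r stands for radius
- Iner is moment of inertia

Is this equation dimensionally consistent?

No

r (radius) has dimensions [L].
Iner (moment of inertia) has dimensions [L^2 M].

Left side: [L^2 M]
Right side: [L^2]

The two sides have different dimensions, so the equation is NOT dimensionally consistent.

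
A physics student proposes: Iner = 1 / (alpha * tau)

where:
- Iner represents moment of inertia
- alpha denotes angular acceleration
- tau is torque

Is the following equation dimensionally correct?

No

Iner (moment of inertia) has dimensions [L^2 M].
alpha (angular acceleration) has dimensions [T^-2].
tau (torque) has dimensions [L^2 M T^-2].

Left side: [L^2 M]
Right side: [L^-2 M^-1 T^4]

The two sides have different dimensions, so the equation is NOT dimensionally consistent.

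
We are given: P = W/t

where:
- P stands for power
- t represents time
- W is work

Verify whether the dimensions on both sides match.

Yes

P (power) has dimensions [L^2 M T^-3].
t (time) has dimensions [T].
W (work) has dimensions [L^2 M T^-2].

Left side: [L^2 M T^-3]
Right side: [L^2 M T^-3]

Both sides have the same dimensions, so the equation is dimensionally consistent.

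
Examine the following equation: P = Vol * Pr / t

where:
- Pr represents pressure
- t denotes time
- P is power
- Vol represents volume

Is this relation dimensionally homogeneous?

Yes

Pr (pressure) has dimensions [L^-1 M T^-2].
t (time) has dimensions [T].
P (power) has dimensions [L^2 M T^-3].
Vol (volume) has dimensions [L^3].

Left side: [L^2 M T^-3]
Right side: [L^2 M T^-3]

Both sides have the same dimensions, so the equation is dimensionally consistent.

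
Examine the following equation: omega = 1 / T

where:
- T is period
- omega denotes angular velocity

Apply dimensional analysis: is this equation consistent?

Yes

T (period) has dimensions [T].
omega (angular velocity) has dimensions [T^-1].

Left side: [T^-1]
Right side: [T^-1]

Both sides have the same dimensions, so the equation is dimensionally consistent.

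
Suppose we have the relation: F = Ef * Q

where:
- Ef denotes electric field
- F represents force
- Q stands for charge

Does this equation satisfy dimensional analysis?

Yes

Ef (electric field) has dimensions [I^-1 L M T^-3].
F (force) has dimensions [L M T^-2].
Q (charge) has dimensions [I T].

Left side: [L M T^-2]
Right side: [L M T^-2]

Both sides have the same dimensions, so the equation is dimensionally consistent.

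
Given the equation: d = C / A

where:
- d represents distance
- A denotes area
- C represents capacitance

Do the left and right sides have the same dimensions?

No

d (distance) has dimensions [L].
A (area) has dimensions [L^2].
C (capacitance) has dimensions [I^2 L^-2 M^-1 T^4].

Left side: [L]
Right side: [I^2 L^-4 M^-1 T^4]

The two sides have different dimensions, so the equation is NOT dimensionally consistent.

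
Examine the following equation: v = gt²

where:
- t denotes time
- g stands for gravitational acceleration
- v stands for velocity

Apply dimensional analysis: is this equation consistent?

No

t (time) has dimensions [T].
g (gravitational acceleration) has dimensions [L T^-2].
v (velocity) has dimensions [L T^-1].

Left side: [L T^-1]
Right side: [L]

The two sides have different dimensions, so the equation is NOT dimensionally consistent.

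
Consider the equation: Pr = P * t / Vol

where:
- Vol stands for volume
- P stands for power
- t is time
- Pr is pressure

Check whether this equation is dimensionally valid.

Yes

Vol (volume) has dimensions [L^3].
P (power) has dimensions [L^2 M T^-3].
t (time) has dimensions [T].
Pr (pressure) has dimensions [L^-1 M T^-2].

Left side: [L^-1 M T^-2]
Right side: [L^-1 M T^-2]

Both sides have the same dimensions, so the equation is dimensionally consistent.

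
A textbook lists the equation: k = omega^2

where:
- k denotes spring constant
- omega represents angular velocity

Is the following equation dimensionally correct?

No

k (spring constant) has dimensions [M T^-2].
omega (angular velocity) has dimensions [T^-1].

Left side: [M T^-2]
Right side: [T^-2]

The two sides have different dimensions, so the equation is NOT dimensionally consistent.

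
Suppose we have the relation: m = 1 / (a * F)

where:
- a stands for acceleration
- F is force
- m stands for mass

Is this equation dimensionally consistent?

No

a (acceleration) has dimensions [L T^-2].
F (force) has dimensions [L M T^-2].
m (mass) has dimensions [M].

Left side: [M]
Right side: [L^-2 M^-1 T^4]

The two sides have different dimensions, so the equation is NOT dimensionally consistent.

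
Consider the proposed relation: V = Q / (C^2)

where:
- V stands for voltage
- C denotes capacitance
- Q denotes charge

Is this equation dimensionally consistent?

No

V (voltage) has dimensions [I^-1 L^2 M T^-3].
C (capacitance) has dimensions [I^2 L^-2 M^-1 T^4].
Q (charge) has dimensions [I T].

Left side: [I^-1 L^2 M T^-3]
Right side: [I^-3 L^4 M^2 T^-7]

The two sides have different dimensions, so the equation is NOT dimensionally consistent.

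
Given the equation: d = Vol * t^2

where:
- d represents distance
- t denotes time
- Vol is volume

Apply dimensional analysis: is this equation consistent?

No

d (distance) has dimensions [L].
t (time) has dimensions [T].
Vol (volume) has dimensions [L^3].

Left side: [L]
Right side: [L^3 T^2]

The two sides have different dimensions, so the equation is NOT dimensionally consistent.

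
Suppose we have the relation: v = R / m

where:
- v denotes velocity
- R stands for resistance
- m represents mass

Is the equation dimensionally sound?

No

v (velocity) has dimensions [L T^-1].
R (resistance) has dimensions [I^-2 L^2 M T^-3].
m (mass) has dimensions [M].

Left side: [L T^-1]
Right side: [I^-2 L^2 T^-3]

The two sides have different dimensions, so the equation is NOT dimensionally consistent.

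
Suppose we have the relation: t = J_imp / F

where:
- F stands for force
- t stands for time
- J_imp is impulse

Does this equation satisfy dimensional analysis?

Yes

F (force) has dimensions [L M T^-2].
t (time) has dimensions [T].
J_imp (impulse) has dimensions [L M T^-1].

Left side: [T]
Right side: [T]

Both sides have the same dimensions, so the equation is dimensionally consistent.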